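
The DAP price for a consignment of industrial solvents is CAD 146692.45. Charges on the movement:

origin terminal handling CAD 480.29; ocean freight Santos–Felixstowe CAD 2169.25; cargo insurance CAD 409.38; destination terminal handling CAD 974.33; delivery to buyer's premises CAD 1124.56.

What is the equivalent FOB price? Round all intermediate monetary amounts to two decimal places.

Not relevant to the conversion: origin terminal — on the seller under both DAP and FOB; already in the DAP price and stays in the FOB price.
From DAP to FOB, the seller no longer bears: freight, insurance, destination terminal, delivery.
FOB price = 146692.45 − 2169.25 − 409.38 − 974.33 − 1124.56 = 142014.93

FOB price: CAD 142014.93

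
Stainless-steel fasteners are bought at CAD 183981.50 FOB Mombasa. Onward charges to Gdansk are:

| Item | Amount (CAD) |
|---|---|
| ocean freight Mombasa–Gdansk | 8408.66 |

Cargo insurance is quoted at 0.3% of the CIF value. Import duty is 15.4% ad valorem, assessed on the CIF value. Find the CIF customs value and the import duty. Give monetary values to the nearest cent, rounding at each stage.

CIF value: CAD 192969.07; import duty: CAD 29717.24

Let C be the CIF value. C = FOB price + freight + 0.3% × C
C − 0.3% × C = 183981.50 + 8408.66
0.997 × C = 192390.16
C = 192390.16 / 0.997 = 192969.07
Insurance premium = 0.3% × 192969.07 = 578.91
Import duty = 192969.07 × 15.4% = 29717.24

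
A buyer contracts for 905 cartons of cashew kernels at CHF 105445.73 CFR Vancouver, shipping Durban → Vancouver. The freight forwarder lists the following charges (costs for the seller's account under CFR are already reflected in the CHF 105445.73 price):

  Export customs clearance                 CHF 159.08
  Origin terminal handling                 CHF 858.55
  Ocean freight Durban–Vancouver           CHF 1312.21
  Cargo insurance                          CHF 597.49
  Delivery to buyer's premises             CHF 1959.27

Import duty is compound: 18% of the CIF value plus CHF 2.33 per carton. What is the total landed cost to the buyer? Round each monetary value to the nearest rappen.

Total landed cost: CHF 129198.92

CFR: the seller pays costs through ocean freight to the destination port, but not insurance.
Already in the invoice (seller's account under CFR): export clearance, origin terminal, freight — exclude.
CIF value = CFR price + insurance = 105445.73 + 597.49 = 106043.22
Ad valorem component: 106043.22 × 18% = 19087.78
Specific component: 905 × 2.33 = 2108.65
Import duty = 19087.78 + 2108.65 = 21196.43
Buyer bears: insurance 597.49 + delivery 1959.27 + duty 21196.43 = 23753.19
Landed cost = invoice 105445.73 + 23753.19 = 129198.92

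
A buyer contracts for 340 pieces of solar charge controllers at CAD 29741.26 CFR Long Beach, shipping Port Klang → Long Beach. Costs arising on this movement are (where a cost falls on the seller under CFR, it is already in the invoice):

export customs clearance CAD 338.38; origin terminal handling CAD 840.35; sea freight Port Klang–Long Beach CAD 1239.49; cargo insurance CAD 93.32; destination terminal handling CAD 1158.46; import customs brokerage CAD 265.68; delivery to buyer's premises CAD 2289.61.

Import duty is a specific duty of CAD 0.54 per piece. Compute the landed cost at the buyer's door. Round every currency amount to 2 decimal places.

CFR: the seller pays costs through ocean freight to the destination port, but not insurance.
Already in the invoice (seller's account under CFR): export clearance, origin terminal, freight — exclude.
CIF value = CFR price + insurance = 29741.26 + 93.32 = 29834.58
Import duty = 340 × 0.54 = 183.60
Buyer bears: insurance 93.32 + destination terminal 1158.46 + brokerage 265.68 + delivery 2289.61 + duty 183.60 = 3990.67
Landed cost = invoice 29741.26 + 3990.67 = 33731.93

Total landed cost: CAD 33731.93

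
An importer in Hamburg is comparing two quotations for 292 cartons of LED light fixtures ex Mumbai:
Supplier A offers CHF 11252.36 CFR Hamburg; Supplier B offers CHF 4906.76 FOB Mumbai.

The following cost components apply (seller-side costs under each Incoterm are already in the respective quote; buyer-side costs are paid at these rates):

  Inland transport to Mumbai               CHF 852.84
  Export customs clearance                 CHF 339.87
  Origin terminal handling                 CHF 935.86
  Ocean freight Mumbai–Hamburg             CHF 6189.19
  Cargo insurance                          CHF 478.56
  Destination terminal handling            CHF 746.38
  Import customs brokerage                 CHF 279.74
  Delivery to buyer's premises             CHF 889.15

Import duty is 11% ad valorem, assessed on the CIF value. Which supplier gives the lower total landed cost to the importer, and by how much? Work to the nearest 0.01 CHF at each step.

Supplier B is cheaper by CHF 173.61

Supplier A (CFR):
CIF value = CFR price + insurance = 11252.36 + 478.56 = 11730.92
Import duty = 11730.92 × 11% = 1290.40
Buyer bears (A): 478.56 + 746.38 + 279.74 + 889.15 = 2393.83
Landed cost (A) = invoice 11252.36 + 2393.83 + duty 1290.40 = 14936.59
Supplier B (FOB):
CIF value = FOB price + freight + insurance = 4906.76 + 6189.19 + 478.56 = 11574.51
Import duty = 11574.51 × 11% = 1273.20
Buyer bears (B): 6189.19 + 478.56 + 746.38 + 279.74 + 889.15 = 8583.02
Landed cost (B) = invoice 4906.76 + 8583.02 + duty 1273.20 = 14762.98
Difference = |14936.59 − 14762.98| = 173.61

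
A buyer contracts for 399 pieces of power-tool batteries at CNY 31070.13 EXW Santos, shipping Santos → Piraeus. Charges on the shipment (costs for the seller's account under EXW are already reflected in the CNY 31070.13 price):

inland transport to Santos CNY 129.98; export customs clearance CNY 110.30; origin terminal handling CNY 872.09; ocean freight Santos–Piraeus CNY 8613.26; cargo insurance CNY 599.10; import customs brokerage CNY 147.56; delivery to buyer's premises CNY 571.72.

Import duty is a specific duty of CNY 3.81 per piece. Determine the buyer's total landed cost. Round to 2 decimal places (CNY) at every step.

Total landed cost: CNY 43634.33

EXW: the seller makes goods available at their premises; the buyer bears all onward costs.
CIF value = EXW price + inland to port + export clearance + origin terminal + freight + insurance = 31070.13 + 129.98 + 110.30 + 872.09 + 8613.26 + 599.10 = 41394.86
Import duty = 399 × 3.81 = 1520.19
Buyer bears: inland to port 129.98 + export clearance 110.30 + origin terminal 872.09 + freight 8613.26 + insurance 599.10 + brokerage 147.56 + delivery 571.72 + duty 1520.19 = 12564.20
Landed cost = invoice 31070.13 + 12564.20 = 43634.33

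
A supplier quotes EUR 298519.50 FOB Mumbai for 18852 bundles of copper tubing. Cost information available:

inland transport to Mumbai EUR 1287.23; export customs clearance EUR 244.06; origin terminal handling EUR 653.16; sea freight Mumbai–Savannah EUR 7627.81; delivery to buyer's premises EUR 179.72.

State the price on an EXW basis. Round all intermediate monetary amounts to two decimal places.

Not relevant to the conversion: delivery, freight — on the buyer under both terms; not part of either seller's price.
From FOB to EXW, the seller no longer bears: inland to port, export clearance, origin terminal.
EXW price = 298519.50 − 1287.23 − 244.06 − 653.16 = 296335.05

EXW price: EUR 296335.05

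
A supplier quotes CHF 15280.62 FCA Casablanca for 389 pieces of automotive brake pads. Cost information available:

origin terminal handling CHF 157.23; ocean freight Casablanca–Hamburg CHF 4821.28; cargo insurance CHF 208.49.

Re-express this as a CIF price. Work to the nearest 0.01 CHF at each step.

CIF price: CHF 20467.62

From FCA to CIF, the seller additionally bears: origin terminal, freight, insurance.
CIF price = 15280.62 + 157.23 + 4821.28 + 208.49 = 20467.62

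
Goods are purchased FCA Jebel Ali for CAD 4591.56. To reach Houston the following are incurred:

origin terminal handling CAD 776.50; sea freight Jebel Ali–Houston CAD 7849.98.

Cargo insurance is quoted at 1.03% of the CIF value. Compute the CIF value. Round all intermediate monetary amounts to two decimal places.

Let C be the CIF value. C = FCA price + pre-shipment costs + freight + 1.03% × C
C − 1.03% × C = 4591.56 + 776.50 + 7849.98
0.9897 × C = 13218.04
C = 13218.04 / 0.9897 = 13355.60
Insurance premium = 1.03% × 13355.60 = 137.56

CIF value: CAD 13355.60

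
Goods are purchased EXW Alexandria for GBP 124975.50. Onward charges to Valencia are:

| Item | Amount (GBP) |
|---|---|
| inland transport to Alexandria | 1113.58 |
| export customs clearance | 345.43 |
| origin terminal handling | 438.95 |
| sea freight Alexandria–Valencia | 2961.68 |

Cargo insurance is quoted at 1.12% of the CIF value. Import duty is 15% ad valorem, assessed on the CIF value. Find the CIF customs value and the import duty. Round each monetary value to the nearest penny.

CIF value: GBP 131305.76; import duty: GBP 19695.86

Let C be the CIF value. C = EXW price + pre-shipment costs + freight + 1.12% × C
C − 1.12% × C = 124975.50 + 1113.58 + 345.43 + 438.95 + 2961.68
0.9888 × C = 129835.14
C = 129835.14 / 0.9888 = 131305.76
Insurance premium = 1.12% × 131305.76 = 1470.62
Import duty = 131305.76 × 15% = 19695.86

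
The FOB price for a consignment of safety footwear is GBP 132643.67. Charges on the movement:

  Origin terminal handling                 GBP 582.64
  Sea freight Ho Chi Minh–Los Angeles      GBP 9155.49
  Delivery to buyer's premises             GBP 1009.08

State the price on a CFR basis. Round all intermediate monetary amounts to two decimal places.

Not relevant to the conversion: origin terminal — on the seller under both FOB and CFR; already in the FOB price and stays in the CFR price. delivery — on the buyer under both terms; not part of either seller's price.
From FOB to CFR, the seller additionally bears: freight.
CFR price = 132643.67 + 9155.49 = 141799.16

CFR price: GBP 141799.16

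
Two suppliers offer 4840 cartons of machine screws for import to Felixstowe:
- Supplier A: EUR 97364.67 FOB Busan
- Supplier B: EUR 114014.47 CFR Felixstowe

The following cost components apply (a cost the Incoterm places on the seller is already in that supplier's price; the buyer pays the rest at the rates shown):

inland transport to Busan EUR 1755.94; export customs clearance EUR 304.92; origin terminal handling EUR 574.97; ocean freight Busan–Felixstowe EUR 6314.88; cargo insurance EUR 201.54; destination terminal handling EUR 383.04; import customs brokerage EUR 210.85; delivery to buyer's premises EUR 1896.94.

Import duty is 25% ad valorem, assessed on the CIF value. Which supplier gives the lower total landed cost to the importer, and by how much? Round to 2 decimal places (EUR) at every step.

Supplier A is cheaper by EUR 12918.65

Supplier A (FOB):
CIF value = FOB price + freight + insurance = 97364.67 + 6314.88 + 201.54 = 103881.09
Import duty = 103881.09 × 25% = 25970.27
Buyer bears (A): 6314.88 + 201.54 + 383.04 + 210.85 + 1896.94 = 9007.25
Landed cost (A) = invoice 97364.67 + 9007.25 + duty 25970.27 = 132342.19
Supplier B (CFR):
CIF value = CFR price + insurance = 114014.47 + 201.54 = 114216.01
Import duty = 114216.01 × 25% = 28554.00
Buyer bears (B): 201.54 + 383.04 + 210.85 + 1896.94 = 2692.37
Landed cost (B) = invoice 114014.47 + 2692.37 + duty 28554.00 = 145260.84
Difference = |132342.19 − 145260.84| = 12918.65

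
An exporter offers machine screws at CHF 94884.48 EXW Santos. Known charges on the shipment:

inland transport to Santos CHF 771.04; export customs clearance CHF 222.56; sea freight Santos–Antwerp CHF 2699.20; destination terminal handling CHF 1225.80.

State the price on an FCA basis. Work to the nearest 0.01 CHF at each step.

FCA price: CHF 95878.08

Not relevant to the conversion: freight, destination terminal — on the buyer under both terms; not part of either seller's price.
From EXW to FCA, the seller additionally bears: inland to port, export clearance.
FCA price = 94884.48 + 771.04 + 222.56 = 95878.08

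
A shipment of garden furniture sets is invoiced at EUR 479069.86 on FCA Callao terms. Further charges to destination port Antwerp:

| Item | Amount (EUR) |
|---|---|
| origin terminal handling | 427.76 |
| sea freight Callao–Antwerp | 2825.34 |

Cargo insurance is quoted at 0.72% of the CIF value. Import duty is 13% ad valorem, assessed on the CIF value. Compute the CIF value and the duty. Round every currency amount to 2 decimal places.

Let C be the CIF value. C = FCA price + pre-shipment costs + freight + 0.72% × C
C − 0.72% × C = 479069.86 + 427.76 + 2825.34
0.9928 × C = 482322.96
C = 482322.96 / 0.9928 = 485820.87
Insurance premium = 0.72% × 485820.87 = 3497.91
Import duty = 485820.87 × 13% = 63156.71

CIF value: EUR 485820.87; import duty: EUR 63156.71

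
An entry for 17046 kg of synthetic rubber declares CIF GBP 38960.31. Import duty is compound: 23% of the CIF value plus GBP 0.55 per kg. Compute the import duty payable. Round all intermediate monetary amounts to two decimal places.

Ad valorem component: 38960.31 × 23% = 8960.87
Specific component: 17046 × 0.55 = 9375.30
Import duty = 8960.87 + 9375.30 = 18336.17

Import duty: GBP 18336.17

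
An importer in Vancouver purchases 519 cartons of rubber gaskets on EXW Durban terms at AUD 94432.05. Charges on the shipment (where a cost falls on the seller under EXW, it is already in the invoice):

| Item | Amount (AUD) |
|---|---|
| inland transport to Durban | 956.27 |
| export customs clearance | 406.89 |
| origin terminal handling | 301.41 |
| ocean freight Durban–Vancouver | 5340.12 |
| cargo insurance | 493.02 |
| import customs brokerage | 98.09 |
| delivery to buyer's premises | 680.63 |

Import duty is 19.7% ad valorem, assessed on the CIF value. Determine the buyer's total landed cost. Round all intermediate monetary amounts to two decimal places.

Total landed cost: AUD 122788.64

EXW: the seller makes goods available at their premises; the buyer bears all onward costs.
CIF value = EXW price + inland to port + export clearance + origin terminal + freight + insurance = 94432.05 + 956.27 + 406.89 + 301.41 + 5340.12 + 493.02 = 101929.76
Import duty = 101929.76 × 19.7% = 20080.16
Buyer bears: inland to port 956.27 + export clearance 406.89 + origin terminal 301.41 + freight 5340.12 + insurance 493.02 + brokerage 98.09 + delivery 680.63 + duty 20080.16 = 28356.59
Landed cost = invoice 94432.05 + 28356.59 = 122788.64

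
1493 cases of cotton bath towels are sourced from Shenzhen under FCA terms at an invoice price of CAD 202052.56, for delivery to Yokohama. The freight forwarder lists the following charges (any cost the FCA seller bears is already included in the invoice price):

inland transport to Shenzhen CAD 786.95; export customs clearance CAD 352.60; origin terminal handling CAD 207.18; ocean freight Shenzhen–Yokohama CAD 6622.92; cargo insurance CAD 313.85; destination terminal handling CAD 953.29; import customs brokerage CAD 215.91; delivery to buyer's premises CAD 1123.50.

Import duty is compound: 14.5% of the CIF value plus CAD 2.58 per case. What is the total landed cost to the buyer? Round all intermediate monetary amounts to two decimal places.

Total landed cost: CAD 245674.64

FCA: the seller delivers export-cleared goods to the carrier; the buyer bears costs from that point.
Already in the invoice (seller's account under FCA): inland to port, export clearance — exclude.
CIF value = FCA price + origin terminal + freight + insurance = 202052.56 + 207.18 + 6622.92 + 313.85 = 209196.51
Ad valorem component: 209196.51 × 14.5% = 30333.49
Specific component: 1493 × 2.58 = 3851.94
Import duty = 30333.49 + 3851.94 = 34185.43
Buyer bears: origin terminal 207.18 + freight 6622.92 + insurance 313.85 + destination terminal 953.29 + brokerage 215.91 + delivery 1123.50 + duty 34185.43 = 43622.08
Landed cost = invoice 202052.56 + 43622.08 = 245674.64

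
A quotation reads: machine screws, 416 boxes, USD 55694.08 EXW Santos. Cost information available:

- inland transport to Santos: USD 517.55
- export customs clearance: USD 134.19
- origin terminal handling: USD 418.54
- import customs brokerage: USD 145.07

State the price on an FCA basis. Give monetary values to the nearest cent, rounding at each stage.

FCA price: USD 56345.82

Not relevant to the conversion: brokerage, origin terminal — on the buyer under both terms; not part of either seller's price.
From EXW to FCA, the seller additionally bears: inland to port, export clearance.
FCA price = 55694.08 + 517.55 + 134.19 = 56345.82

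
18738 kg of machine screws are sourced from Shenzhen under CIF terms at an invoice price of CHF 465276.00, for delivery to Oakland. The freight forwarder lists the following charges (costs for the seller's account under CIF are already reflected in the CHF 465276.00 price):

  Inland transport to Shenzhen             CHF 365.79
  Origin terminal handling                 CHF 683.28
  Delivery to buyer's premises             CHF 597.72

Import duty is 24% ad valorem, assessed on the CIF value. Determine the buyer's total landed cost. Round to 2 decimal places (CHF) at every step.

Total landed cost: CHF 577539.96

CIF: the seller pays costs through ocean freight and marine insurance to the destination port.
Already in the invoice (seller's account under CIF): inland to port, origin terminal — exclude.
The CIF price already equals the CIF value: 465276.00
Import duty = 465276.00 × 24% = 111666.24
Buyer bears: delivery 597.72 + duty 111666.24 = 112263.96
Landed cost = invoice 465276.00 + 112263.96 = 577539.96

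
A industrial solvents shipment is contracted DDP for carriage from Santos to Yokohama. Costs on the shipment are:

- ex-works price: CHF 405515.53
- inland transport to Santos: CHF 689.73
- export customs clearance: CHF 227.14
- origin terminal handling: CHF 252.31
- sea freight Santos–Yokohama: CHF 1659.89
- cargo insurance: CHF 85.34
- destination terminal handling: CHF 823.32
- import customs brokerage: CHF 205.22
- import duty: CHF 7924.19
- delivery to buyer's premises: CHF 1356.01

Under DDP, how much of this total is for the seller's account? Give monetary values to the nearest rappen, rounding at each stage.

DDP: the seller bears all costs including import duty.
Seller's account: goods 405515.53 + inland to port 689.73 + export clearance 227.14 + origin terminal 252.31 + freight 1659.89 + insurance 85.34 + destination terminal 823.32 + brokerage 205.22 + duty 7924.19 + delivery 1356.01 = 418738.68
Buyer's account: 0.00

Seller's account: CHF 418738.68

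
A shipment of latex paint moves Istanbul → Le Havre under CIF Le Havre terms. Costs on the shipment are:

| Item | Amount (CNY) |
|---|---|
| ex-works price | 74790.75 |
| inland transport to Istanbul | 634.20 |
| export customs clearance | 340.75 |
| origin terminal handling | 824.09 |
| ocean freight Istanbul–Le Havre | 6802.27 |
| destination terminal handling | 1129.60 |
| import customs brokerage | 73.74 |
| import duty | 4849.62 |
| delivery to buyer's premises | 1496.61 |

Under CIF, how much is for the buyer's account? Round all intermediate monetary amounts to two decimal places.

CIF: the seller pays costs through ocean freight and marine insurance to the destination port.
Seller's account: goods 74790.75 + inland to port 634.20 + export clearance 340.75 + origin terminal 824.09 + freight 6802.27 = 83392.06
Buyer's account: destination terminal 1129.60 + brokerage 73.74 + duty 4849.62 + delivery 1496.61 = 7549.57

Buyer's account: CNY 7549.57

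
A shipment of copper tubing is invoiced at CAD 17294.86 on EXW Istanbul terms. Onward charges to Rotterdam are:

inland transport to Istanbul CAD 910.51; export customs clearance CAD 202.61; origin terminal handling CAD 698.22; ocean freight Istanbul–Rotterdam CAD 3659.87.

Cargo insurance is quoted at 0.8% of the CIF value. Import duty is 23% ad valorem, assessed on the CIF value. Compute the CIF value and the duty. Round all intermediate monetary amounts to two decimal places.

CIF value: CAD 22949.67; import duty: CAD 5278.42

Let C be the CIF value. C = EXW price + pre-shipment costs + freight + 0.8% × C
C − 0.8% × C = 17294.86 + 910.51 + 202.61 + 698.22 + 3659.87
0.992 × C = 22766.07
C = 22766.07 / 0.992 = 22949.67
Insurance premium = 0.8% × 22949.67 = 183.60
Import duty = 22949.67 × 23% = 5278.42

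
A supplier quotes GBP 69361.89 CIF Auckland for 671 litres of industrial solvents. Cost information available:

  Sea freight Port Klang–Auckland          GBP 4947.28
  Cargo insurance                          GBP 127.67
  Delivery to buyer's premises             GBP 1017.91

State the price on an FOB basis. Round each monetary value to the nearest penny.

FOB price: GBP 64286.94

Not relevant to the conversion: delivery — on the buyer under both terms; not part of either seller's price.
From CIF to FOB, the seller no longer bears: freight, insurance.
FOB price = 69361.89 − 4947.28 − 127.67 = 64286.94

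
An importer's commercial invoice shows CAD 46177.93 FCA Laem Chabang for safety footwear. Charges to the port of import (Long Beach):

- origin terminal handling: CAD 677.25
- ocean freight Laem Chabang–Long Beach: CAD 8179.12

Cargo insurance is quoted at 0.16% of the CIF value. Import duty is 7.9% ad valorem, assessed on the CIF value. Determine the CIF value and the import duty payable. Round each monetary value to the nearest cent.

CIF value: CAD 55122.50; import duty: CAD 4354.68

Let C be the CIF value. C = FCA price + pre-shipment costs + freight + 0.16% × C
C − 0.16% × C = 46177.93 + 677.25 + 8179.12
0.9984 × C = 55034.30
C = 55034.30 / 0.9984 = 55122.50
Insurance premium = 0.16% × 55122.50 = 88.20
Import duty = 55122.50 × 7.9% = 4354.68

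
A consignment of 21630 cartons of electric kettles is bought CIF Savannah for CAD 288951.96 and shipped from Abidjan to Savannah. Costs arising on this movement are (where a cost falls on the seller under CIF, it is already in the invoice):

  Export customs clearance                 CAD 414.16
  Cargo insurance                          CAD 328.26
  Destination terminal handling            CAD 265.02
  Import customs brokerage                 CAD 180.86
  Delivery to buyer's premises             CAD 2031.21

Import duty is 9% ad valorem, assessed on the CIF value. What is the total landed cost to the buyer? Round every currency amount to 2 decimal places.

Total landed cost: CAD 317434.73

CIF: the seller pays costs through ocean freight and marine insurance to the destination port.
Already in the invoice (seller's account under CIF): export clearance, insurance — exclude.
The CIF price already equals the CIF value: 288951.96
Import duty = 288951.96 × 9% = 26005.68
Buyer bears: destination terminal 265.02 + brokerage 180.86 + delivery 2031.21 + duty 26005.68 = 28482.77
Landed cost = invoice 288951.96 + 28482.77 = 317434.73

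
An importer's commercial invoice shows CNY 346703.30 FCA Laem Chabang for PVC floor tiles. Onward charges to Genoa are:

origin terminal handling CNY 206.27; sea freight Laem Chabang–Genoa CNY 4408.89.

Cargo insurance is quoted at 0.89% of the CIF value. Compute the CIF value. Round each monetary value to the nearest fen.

Let C be the CIF value. C = FCA price + pre-shipment costs + freight + 0.89% × C
C − 0.89% × C = 346703.30 + 206.27 + 4408.89
0.9911 × C = 351318.46
C = 351318.46 / 0.9911 = 354473.27
Insurance premium = 0.89% × 354473.27 = 3154.81

CIF value: CNY 354473.27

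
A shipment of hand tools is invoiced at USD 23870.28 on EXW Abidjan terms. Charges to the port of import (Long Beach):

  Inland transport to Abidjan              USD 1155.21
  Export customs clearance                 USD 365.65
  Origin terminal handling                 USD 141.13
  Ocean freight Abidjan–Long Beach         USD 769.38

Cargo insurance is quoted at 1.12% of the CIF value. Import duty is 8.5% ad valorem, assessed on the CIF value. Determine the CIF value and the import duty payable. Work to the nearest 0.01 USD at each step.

Let C be the CIF value. C = EXW price + pre-shipment costs + freight + 1.12% × C
C − 1.12% × C = 23870.28 + 1155.21 + 365.65 + 141.13 + 769.38
0.9888 × C = 26301.65
C = 26301.65 / 0.9888 = 26599.57
Insurance premium = 1.12% × 26599.57 = 297.92
Import duty = 26599.57 × 8.5% = 2260.96

CIF value: USD 26599.57; import duty: USD 2260.96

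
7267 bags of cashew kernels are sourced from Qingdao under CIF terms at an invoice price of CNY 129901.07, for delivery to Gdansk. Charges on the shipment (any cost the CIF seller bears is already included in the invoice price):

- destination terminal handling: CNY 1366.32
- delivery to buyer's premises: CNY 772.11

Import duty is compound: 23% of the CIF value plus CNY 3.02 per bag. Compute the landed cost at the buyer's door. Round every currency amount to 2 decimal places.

CIF: the seller pays costs through ocean freight and marine insurance to the destination port.
The CIF price already equals the CIF value: 129901.07
Ad valorem component: 129901.07 × 23% = 29877.25
Specific component: 7267 × 3.02 = 21946.34
Import duty = 29877.25 + 21946.34 = 51823.59
Buyer bears: destination terminal 1366.32 + delivery 772.11 + duty 51823.59 = 53962.02
Landed cost = invoice 129901.07 + 53962.02 = 183863.09

Total landed cost: CNY 183863.09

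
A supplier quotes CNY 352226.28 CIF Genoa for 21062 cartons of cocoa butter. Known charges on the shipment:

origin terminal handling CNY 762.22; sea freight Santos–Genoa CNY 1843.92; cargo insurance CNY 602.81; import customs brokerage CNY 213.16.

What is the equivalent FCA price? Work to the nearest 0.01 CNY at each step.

FCA price: CNY 349017.33

Not relevant to the conversion: brokerage — on the buyer under both terms; not part of either seller's price.
From CIF to FCA, the seller no longer bears: origin terminal, freight, insurance.
FCA price = 352226.28 − 762.22 − 1843.92 − 602.81 = 349017.33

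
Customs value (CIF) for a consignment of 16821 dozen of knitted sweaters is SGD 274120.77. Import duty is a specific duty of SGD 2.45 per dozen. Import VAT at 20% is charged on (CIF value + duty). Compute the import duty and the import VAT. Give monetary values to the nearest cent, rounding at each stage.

Import duty: SGD 41211.45; import VAT: SGD 63066.44

Import duty = 16821 × 2.45 = 41211.45
VAT base = CIF + duty = 274120.77 + 41211.45 = 315332.22
Import VAT = 315332.22 × 20% = 63066.44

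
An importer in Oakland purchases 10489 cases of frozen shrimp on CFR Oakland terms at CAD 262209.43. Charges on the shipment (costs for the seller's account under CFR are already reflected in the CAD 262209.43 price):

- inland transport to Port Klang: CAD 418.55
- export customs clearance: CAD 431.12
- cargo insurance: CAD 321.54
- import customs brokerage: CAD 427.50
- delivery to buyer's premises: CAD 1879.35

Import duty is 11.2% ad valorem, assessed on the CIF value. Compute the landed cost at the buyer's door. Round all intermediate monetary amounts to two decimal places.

CFR: the seller pays costs through ocean freight to the destination port, but not insurance.
Already in the invoice (seller's account under CFR): inland to port, export clearance — exclude.
CIF value = CFR price + insurance = 262209.43 + 321.54 = 262530.97
Import duty = 262530.97 × 11.2% = 29403.47
Buyer bears: insurance 321.54 + brokerage 427.50 + delivery 1879.35 + duty 29403.47 = 32031.86
Landed cost = invoice 262209.43 + 32031.86 = 294241.29

Total landed cost: CAD 294241.29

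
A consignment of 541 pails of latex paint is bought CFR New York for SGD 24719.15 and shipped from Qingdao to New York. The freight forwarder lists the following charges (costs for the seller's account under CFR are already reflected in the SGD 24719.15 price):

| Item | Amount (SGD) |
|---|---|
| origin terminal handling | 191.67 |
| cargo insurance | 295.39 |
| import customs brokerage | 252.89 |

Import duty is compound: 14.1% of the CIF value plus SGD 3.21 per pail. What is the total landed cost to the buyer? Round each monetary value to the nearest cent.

CFR: the seller pays costs through ocean freight to the destination port, but not insurance.
Already in the invoice (seller's account under CFR): origin terminal — exclude.
CIF value = CFR price + insurance = 24719.15 + 295.39 = 25014.54
Ad valorem component: 25014.54 × 14.1% = 3527.05
Specific component: 541 × 3.21 = 1736.61
Import duty = 3527.05 + 1736.61 = 5263.66
Buyer bears: insurance 295.39 + brokerage 252.89 + duty 5263.66 = 5811.94
Landed cost = invoice 24719.15 + 5811.94 = 30531.09

Total landed cost: SGD 30531.09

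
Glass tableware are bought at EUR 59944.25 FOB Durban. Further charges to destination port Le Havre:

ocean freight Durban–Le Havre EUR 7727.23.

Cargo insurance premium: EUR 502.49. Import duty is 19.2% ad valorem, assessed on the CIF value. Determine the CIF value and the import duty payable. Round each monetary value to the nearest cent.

CIF = FOB price + freight + insurance
CIF = 59944.25 + 7727.23 + 502.49 = 68173.97
Import duty = 68173.97 × 19.2% = 13089.40

CIF value: EUR 68173.97; import duty: EUR 13089.40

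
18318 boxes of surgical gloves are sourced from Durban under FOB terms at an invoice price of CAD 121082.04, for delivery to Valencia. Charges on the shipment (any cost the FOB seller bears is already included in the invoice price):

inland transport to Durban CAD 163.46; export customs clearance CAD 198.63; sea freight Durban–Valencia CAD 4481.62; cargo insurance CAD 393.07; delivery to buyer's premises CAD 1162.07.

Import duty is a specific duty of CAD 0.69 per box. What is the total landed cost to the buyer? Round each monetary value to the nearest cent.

Total landed cost: CAD 139758.22

FOB: the seller bears costs until goods are on board at the origin port; the buyer bears freight, insurance and all costs thereafter.
Already in the invoice (seller's account under FOB): inland to port, export clearance — exclude.
CIF value = FOB price + freight + insurance = 121082.04 + 4481.62 + 393.07 = 125956.73
Import duty = 18318 × 0.69 = 12639.42
Buyer bears: freight 4481.62 + insurance 393.07 + delivery 1162.07 + duty 12639.42 = 18676.18
Landed cost = invoice 121082.04 + 18676.18 = 139758.22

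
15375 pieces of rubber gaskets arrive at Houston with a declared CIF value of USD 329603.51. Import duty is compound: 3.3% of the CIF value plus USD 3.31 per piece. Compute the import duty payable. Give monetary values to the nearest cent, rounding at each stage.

Import duty: USD 61768.17

Ad valorem component: 329603.51 × 3.3% = 10876.92
Specific component: 15375 × 3.31 = 50891.25
Import duty = 10876.92 + 50891.25 = 61768.17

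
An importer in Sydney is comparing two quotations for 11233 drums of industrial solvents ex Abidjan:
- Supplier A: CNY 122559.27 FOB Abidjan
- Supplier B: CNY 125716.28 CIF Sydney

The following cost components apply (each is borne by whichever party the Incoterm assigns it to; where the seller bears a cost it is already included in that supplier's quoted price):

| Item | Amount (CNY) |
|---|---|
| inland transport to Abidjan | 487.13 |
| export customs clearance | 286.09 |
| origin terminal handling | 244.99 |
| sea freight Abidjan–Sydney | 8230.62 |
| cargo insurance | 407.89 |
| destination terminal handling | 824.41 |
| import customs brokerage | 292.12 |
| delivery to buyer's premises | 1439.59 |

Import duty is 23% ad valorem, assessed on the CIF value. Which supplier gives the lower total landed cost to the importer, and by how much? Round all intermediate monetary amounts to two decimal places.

Supplier B is cheaper by CNY 6742.25

Supplier A (FOB):
CIF value = FOB price + freight + insurance = 122559.27 + 8230.62 + 407.89 = 131197.78
Import duty = 131197.78 × 23% = 30175.49
Buyer bears (A): 8230.62 + 407.89 + 824.41 + 292.12 + 1439.59 = 11194.63
Landed cost (A) = invoice 122559.27 + 11194.63 + duty 30175.49 = 163929.39
Supplier B (CIF):
The CIF price already equals the CIF value: 125716.28
Import duty = 125716.28 × 23% = 28914.74
Buyer bears (B): 824.41 + 292.12 + 1439.59 = 2556.12
Landed cost (B) = invoice 125716.28 + 2556.12 + duty 28914.74 = 157187.14
Difference = |163929.39 − 157187.14| = 6742.25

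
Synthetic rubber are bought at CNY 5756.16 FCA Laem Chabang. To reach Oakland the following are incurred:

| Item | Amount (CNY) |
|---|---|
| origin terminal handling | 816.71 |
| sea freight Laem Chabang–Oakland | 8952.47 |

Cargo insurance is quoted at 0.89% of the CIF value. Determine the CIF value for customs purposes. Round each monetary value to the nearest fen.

Let C be the CIF value. C = FCA price + pre-shipment costs + freight + 0.89% × C
C − 0.89% × C = 5756.16 + 816.71 + 8952.47
0.9911 × C = 15525.34
C = 15525.34 / 0.9911 = 15664.76
Insurance premium = 0.89% × 15664.76 = 139.42

CIF value: CNY 15664.76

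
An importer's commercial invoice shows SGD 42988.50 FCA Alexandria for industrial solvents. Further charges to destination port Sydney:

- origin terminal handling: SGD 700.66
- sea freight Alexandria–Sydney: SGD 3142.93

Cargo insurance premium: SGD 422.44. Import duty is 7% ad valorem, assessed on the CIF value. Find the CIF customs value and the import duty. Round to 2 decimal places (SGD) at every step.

CIF = FCA price + pre-shipment costs + freight + insurance
CIF = 42988.50 + 700.66 + 3142.93 + 422.44 = 47254.53
Import duty = 47254.53 × 7% = 3307.82

CIF value: SGD 47254.53; import duty: SGD 3307.82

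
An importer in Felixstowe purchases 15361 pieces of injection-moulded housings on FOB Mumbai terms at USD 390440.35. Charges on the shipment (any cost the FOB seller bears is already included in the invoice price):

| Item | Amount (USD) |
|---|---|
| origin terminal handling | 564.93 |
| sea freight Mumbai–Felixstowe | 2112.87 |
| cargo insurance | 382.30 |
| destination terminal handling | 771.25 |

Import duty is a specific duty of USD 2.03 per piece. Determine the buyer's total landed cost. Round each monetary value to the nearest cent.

FOB: the seller bears costs until goods are on board at the origin port; the buyer bears freight, insurance and all costs thereafter.
Already in the invoice (seller's account under FOB): origin terminal — exclude.
CIF value = FOB price + freight + insurance = 390440.35 + 2112.87 + 382.30 = 392935.52
Import duty = 15361 × 2.03 = 31182.83
Buyer bears: freight 2112.87 + insurance 382.30 + destination terminal 771.25 + duty 31182.83 = 34449.25
Landed cost = invoice 390440.35 + 34449.25 = 424889.60

Total landed cost: USD 424889.60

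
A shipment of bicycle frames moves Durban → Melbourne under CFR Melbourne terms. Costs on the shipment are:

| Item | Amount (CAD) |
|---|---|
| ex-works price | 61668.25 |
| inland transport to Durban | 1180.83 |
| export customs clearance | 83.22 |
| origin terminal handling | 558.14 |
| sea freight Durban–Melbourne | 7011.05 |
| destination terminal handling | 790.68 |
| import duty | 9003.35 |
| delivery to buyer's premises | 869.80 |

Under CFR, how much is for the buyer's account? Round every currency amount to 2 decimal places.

Buyer's account: CAD 10663.83

CFR: the seller pays costs through ocean freight to the destination port, but not insurance.
Seller's account: goods 61668.25 + inland to port 1180.83 + export clearance 83.22 + origin terminal 558.14 + freight 7011.05 = 70501.49
Buyer's account: destination terminal 790.68 + duty 9003.35 + delivery 869.80 = 10663.83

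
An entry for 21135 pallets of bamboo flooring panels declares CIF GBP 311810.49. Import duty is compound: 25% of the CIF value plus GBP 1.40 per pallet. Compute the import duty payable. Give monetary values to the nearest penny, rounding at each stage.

Import duty: GBP 107541.62

Ad valorem component: 311810.49 × 25% = 77952.62
Specific component: 21135 × 1.40 = 29589.00
Import duty = 77952.62 + 29589.00 = 107541.62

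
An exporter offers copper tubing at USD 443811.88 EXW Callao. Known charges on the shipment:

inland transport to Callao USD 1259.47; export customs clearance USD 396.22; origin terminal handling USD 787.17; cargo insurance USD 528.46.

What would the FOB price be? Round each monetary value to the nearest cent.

FOB price: USD 446254.74

Not relevant to the conversion: insurance — on the buyer under both terms; not part of either seller's price.
From EXW to FOB, the seller additionally bears: inland to port, export clearance, origin terminal.
FOB price = 443811.88 + 1259.47 + 396.22 + 787.17 = 446254.74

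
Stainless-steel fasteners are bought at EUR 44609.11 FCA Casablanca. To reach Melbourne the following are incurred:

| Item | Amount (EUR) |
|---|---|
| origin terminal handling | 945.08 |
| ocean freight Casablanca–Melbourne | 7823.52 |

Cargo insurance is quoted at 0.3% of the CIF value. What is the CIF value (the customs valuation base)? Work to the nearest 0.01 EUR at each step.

Let C be the CIF value. C = FCA price + pre-shipment costs + freight + 0.3% × C
C − 0.3% × C = 44609.11 + 945.08 + 7823.52
0.997 × C = 53377.71
C = 53377.71 / 0.997 = 53538.32
Insurance premium = 0.3% × 53538.32 = 160.61

CIF value: EUR 53538.32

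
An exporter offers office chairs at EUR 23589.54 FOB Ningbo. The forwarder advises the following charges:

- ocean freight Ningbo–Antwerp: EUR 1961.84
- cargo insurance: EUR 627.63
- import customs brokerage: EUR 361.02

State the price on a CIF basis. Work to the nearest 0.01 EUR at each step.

CIF price: EUR 26179.01

Not relevant to the conversion: brokerage — on the buyer under both terms; not part of either seller's price.
From FOB to CIF, the seller additionally bears: freight, insurance.
CIF price = 23589.54 + 1961.84 + 627.63 = 26179.01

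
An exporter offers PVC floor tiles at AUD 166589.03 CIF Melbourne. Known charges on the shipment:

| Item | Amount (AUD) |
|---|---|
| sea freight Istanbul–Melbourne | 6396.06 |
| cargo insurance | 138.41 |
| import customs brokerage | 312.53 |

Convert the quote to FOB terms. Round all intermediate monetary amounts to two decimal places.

FOB price: AUD 160054.56

Not relevant to the conversion: brokerage — on the buyer under both terms; not part of either seller's price.
From CIF to FOB, the seller no longer bears: freight, insurance.
FOB price = 166589.03 − 6396.06 − 138.41 = 160054.56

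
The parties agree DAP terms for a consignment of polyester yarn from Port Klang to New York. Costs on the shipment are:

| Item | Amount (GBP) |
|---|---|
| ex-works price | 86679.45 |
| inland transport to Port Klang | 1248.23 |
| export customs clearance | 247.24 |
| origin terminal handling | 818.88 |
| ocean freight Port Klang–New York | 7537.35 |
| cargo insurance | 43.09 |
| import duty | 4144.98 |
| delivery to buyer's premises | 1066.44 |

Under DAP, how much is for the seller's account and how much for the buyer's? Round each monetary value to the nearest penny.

DAP: the seller bears all costs to the named destination except import duty and clearance.
Seller's account: goods 86679.45 + inland to port 1248.23 + export clearance 247.24 + origin terminal 818.88 + freight 7537.35 + insurance 43.09 + delivery 1066.44 = 97640.68
Buyer's account: duty 4144.98 = 4144.98

Seller: GBP 97640.68; buyer: GBP 4144.98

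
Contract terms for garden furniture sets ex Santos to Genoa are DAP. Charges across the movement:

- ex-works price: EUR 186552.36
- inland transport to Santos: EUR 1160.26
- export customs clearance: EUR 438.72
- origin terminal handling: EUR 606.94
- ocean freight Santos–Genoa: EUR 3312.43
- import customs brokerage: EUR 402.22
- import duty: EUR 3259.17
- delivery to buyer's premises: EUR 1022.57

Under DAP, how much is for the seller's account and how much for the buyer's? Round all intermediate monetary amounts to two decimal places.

DAP: the seller bears all costs to the named destination except import duty and clearance.
Seller's account: goods 186552.36 + inland to port 1160.26 + export clearance 438.72 + origin terminal 606.94 + freight 3312.43 + delivery 1022.57 = 193093.28
Buyer's account: brokerage 402.22 + duty 3259.17 = 3661.39

Seller: EUR 193093.28; buyer: EUR 3661.39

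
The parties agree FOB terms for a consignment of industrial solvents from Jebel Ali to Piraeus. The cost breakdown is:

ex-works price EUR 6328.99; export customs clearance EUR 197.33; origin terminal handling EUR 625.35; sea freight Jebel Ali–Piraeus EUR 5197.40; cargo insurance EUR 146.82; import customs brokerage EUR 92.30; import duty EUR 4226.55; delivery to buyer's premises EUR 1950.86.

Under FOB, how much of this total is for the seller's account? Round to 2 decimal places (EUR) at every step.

FOB: the seller bears costs until goods are on board at the origin port; the buyer bears freight, insurance and all costs thereafter.
Seller's account: goods 6328.99 + export clearance 197.33 + origin terminal 625.35 = 7151.67
Buyer's account: freight 5197.40 + insurance 146.82 + brokerage 92.30 + duty 4226.55 + delivery 1950.86 = 11613.93

Seller's account: EUR 7151.67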